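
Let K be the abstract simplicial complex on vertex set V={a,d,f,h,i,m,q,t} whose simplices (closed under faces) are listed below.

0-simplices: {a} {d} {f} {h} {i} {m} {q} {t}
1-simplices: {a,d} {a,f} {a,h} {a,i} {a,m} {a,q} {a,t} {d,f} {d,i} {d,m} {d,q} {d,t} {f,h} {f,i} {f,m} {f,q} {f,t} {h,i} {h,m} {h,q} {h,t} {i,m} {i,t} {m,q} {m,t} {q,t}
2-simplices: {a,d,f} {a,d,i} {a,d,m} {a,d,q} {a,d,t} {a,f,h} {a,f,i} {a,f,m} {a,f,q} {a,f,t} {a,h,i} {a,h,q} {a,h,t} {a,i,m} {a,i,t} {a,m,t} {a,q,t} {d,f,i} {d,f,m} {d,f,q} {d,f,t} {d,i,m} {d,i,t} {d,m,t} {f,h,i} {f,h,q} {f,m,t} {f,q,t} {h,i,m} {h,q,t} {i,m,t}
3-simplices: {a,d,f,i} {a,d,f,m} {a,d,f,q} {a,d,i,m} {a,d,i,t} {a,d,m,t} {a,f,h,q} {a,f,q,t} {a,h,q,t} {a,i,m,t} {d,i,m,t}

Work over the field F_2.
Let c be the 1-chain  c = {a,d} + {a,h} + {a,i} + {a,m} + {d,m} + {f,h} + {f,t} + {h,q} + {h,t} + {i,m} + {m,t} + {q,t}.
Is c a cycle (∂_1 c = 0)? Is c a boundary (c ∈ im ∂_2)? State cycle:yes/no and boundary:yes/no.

cycle:yes boundary:yes

n_0=8 n_1=26 n_2=31 n_3=11  [Z2]
∂1: piv[ad,af,ah,ai,am,aq,at] rk=7  ker:df,di,dm,dq,dt,fh,fi,fm,fq,ft,hi,hm,hq,ht,im,it,mq,mt,qt
∂2: piv[adf,adi,adm,adq,adt,afh,afi,afm,afq,aft,ahi,ahq,aht,aim,ait,amt,aqt,him] rk=18  ker:dfi,dfm,dfq,dft,dim,dit,dmt,fhi,fhq,fmt,fqt,hqt,imt
∂3: piv[adfi,adfm,adfq,adim,adit,admt,afhq,afqt,ahqt,aimt] rk=10  ker:dimt
∂1c = 0
c vs im∂2: reduces to 0 ⇒ boundary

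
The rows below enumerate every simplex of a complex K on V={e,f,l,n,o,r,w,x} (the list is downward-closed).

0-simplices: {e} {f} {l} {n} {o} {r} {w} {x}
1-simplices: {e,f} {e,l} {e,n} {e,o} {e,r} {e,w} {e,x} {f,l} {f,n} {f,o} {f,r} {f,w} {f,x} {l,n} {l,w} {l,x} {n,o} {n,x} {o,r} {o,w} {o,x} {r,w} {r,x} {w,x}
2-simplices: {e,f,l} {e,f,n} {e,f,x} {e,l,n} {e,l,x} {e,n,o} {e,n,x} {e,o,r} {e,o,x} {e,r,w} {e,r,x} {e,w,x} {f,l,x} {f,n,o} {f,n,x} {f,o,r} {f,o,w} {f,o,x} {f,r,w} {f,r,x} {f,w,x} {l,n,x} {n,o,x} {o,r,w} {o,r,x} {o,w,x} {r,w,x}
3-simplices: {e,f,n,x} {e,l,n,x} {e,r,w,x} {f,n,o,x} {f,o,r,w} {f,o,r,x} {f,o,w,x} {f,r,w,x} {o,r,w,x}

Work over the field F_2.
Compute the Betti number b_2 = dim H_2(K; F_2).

b_2=3

n_0=8 n_1=24 n_2=27 n_3=9  [Z2]
∂1: piv[ef,el,en,eo,er,ew,ex] rk=7  ker:fl,fn,fo,fr,fw,fx,ln,lw,lx,no,nx,or,ow,ox,rw,rx,wx
∂2: piv[efl,efn,efx,eln,elx,eno,enx,eor,eox,erw,erx,ewx,fno,for,fow,frw] rk=16  ker:flx,fnx,fox,frx,fwx,lnx,nox,orw,orx,owx,rwx
∂3: piv[efnx,elnx,erwx,fnox,forw,forx,fowx,frwx] rk=8  ker:orwx
b_2=(27−16)−8=3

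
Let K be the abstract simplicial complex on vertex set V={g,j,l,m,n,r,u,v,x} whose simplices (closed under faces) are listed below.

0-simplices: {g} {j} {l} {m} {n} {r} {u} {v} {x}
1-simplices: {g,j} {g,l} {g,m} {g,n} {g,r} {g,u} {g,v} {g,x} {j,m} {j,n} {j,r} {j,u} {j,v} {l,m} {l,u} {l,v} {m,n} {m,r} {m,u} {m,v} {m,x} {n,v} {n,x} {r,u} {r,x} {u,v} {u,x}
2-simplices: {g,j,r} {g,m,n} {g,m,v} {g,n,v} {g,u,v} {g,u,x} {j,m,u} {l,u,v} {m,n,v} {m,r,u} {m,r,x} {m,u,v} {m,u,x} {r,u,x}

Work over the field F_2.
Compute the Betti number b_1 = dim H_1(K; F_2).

n_0=9 n_1=27 n_2=14  [Z2]
∂1: piv[gj,gl,gm,gn,gr,gu,gv,gx] rk=8  ker:jm,jn,jr,ju,jv,lm,lu,lv,mn,mr,mu,mv,mx,nv,nx,ru,rx,uv,ux
∂2: piv[gjr,gmn,gmv,gnv,guv,gux,jmu,luv,mru,mrx,muv,mux] rk=12  ker:mnv,rux
b_1=(27−8)−12=7

b_1=7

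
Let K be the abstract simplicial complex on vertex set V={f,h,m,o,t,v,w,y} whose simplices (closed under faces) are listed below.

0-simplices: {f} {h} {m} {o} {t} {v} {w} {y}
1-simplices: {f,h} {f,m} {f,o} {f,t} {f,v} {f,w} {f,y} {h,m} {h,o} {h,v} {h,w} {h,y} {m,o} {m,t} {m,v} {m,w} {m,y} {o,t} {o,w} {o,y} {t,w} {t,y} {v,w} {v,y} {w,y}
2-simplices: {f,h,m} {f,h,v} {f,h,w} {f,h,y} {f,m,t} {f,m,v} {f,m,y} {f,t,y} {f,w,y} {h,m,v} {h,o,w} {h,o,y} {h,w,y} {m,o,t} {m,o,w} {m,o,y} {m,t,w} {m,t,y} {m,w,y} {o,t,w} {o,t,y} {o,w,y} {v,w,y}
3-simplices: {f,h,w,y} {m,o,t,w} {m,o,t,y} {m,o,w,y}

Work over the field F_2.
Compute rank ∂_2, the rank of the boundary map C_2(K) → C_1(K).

n_0=8 n_1=25 n_2=23 n_3=4  [Z2]
∂1: piv[fh,fm,fo,ft,fv,fw,fy] rk=7  ker:hm,ho,hv,hw,hy,mo,mt,mv,mw,my,ot,ow,oy,tw,ty,vw,vy,wy
∂2: piv[fhm,fhv,fhw,fhy,fmt,fmv,fmy,fty,fwy,how,hoy,mot,mow,moy,mtw,vwy] rk=16  ker:hmv,hwy,mty,mwy,otw,oty,owy
∂3: piv[fhwy,motw,moty,mowy] rk=4
rk∂_2=16

rank∂_2=16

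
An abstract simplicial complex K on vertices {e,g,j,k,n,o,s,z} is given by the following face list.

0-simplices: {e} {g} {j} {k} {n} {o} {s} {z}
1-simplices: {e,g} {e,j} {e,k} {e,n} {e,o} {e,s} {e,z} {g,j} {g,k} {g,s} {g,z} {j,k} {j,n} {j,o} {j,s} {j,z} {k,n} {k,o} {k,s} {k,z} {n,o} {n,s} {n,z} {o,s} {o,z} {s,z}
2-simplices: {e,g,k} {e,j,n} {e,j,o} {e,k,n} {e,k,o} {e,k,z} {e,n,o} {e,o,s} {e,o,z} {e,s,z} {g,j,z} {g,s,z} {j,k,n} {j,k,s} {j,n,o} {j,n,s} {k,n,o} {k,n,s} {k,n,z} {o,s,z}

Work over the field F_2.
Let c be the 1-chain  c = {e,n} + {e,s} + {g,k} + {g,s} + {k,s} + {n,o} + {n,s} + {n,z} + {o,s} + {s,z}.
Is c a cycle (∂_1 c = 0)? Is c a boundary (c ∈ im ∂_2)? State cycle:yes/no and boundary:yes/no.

n_0=8 n_1=26 n_2=20  [Z2]
∂1: piv[eg,ej,ek,en,eo,es,ez] rk=7  ker:gj,gk,gs,gz,jk,jn,jo,js,jz,kn,ko,ks,kz,no,ns,nz,os,oz,sz
∂2: piv[egk,ejn,ejo,ekn,eko,ekz,eno,eos,eoz,esz,gjz,gsz,jkn,jks,jns,knz] rk=16  ker:jno,kno,kns,osz
∂1c = 0
c vs im∂2: residual ≠ 0 ⇒ not boundary

cycle:yes boundary:no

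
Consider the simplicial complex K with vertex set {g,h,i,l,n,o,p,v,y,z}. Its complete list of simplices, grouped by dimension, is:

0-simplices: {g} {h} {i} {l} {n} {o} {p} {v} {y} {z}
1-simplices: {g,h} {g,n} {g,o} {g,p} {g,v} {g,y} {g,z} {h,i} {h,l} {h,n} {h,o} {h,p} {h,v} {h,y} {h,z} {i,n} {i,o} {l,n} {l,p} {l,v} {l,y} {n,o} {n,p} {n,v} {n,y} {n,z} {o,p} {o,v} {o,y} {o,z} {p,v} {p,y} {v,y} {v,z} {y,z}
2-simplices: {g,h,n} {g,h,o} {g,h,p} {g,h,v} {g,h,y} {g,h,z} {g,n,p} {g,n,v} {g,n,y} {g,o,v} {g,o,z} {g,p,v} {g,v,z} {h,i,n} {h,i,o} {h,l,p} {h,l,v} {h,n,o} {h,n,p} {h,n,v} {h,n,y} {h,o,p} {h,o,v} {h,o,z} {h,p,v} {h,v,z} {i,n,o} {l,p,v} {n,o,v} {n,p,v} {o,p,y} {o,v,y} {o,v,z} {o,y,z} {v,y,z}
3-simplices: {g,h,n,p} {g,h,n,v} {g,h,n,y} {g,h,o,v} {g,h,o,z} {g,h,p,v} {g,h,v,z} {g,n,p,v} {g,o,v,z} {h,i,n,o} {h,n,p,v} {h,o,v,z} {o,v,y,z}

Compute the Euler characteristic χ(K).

n_0=10 n_1=35 n_2=35 n_3=13
χ=+10−35+35−13=-3

χ(K)=-3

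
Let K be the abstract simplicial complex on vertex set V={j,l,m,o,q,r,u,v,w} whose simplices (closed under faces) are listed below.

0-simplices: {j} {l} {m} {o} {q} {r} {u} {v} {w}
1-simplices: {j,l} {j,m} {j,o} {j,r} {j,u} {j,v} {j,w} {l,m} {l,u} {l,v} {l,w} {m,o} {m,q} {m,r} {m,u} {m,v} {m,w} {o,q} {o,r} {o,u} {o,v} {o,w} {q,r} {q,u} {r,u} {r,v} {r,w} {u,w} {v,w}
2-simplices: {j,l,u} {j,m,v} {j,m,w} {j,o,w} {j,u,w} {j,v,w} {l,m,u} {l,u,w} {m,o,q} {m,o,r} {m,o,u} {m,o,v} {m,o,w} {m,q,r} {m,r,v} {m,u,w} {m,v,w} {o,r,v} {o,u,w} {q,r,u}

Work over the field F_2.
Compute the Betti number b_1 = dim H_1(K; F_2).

b_1=4

n_0=9 n_1=29 n_2=20  [Z2]
∂1: piv[jl,jm,jo,jr,ju,jv,jw,mq] rk=8  ker:lm,lu,lv,lw,mo,mr,mu,mv,mw,oq,or,ou,ov,ow,qr,qu,ru,rv,rw,uw,vw
∂2: piv[jlu,jmv,jmw,jow,juw,jvw,lmu,luw,moq,mor,mou,mov,mow,mqr,mrv,muw,qru] rk=17  ker:mvw,orv,ouw
b_1=(29−8)−17=4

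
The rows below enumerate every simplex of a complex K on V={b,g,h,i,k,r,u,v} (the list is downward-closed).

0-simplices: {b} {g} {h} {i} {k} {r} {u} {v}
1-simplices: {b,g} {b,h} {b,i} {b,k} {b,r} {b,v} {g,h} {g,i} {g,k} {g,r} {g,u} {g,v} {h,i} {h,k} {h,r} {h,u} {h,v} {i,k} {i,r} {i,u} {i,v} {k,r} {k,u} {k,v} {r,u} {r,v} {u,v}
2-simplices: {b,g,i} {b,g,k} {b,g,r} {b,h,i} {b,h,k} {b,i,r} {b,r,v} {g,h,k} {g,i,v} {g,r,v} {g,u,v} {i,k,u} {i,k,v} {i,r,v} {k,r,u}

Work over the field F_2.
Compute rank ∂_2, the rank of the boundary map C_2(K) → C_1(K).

n_0=8 n_1=27 n_2=15  [Z2]
∂1: piv[bg,bh,bi,bk,br,bv,gu] rk=7  ker:gh,gi,gk,gr,gv,hi,hk,hr,hu,hv,ik,ir,iu,iv,kr,ku,kv,ru,rv,uv
∂2: piv[bgi,bgk,bgr,bhi,bhk,bir,brv,ghk,giv,grv,guv,iku,ikv,kru] rk=14  ker:irv
rk∂_2=14

rank∂_2=14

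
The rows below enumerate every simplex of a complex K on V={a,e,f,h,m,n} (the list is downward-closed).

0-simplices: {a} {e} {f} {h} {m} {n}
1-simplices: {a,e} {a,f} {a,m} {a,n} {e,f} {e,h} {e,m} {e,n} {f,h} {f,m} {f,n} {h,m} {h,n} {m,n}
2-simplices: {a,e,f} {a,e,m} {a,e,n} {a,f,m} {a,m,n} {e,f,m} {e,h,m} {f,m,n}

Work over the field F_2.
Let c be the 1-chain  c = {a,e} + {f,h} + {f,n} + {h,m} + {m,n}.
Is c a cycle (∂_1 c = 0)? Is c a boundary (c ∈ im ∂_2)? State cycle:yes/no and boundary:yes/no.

n_0=6 n_1=14 n_2=8  [Z2]
∂1: piv[ae,af,am,an,eh] rk=5  ker:ef,em,en,fh,fm,fn,hm,hn,mn
∂2: piv[aef,aem,aen,afm,amn,ehm,fmn] rk=7  ker:efm
∂1c = {a} + {e}

cycle:no boundary:no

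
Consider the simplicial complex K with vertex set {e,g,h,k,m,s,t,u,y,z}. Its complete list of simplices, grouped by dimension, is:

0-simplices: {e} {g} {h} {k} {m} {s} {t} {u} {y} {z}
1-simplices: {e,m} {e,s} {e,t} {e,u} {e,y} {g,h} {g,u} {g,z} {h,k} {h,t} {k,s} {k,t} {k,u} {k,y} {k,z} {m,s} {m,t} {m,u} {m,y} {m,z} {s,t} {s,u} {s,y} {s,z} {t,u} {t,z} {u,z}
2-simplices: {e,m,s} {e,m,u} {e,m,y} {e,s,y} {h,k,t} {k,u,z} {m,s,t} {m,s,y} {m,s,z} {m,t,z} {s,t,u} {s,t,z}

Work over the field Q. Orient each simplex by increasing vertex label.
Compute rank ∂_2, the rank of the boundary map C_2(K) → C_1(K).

rank∂_2=10

n_0=10 n_1=27 n_2=12  [Q]
∂1: piv[em,es,et,eu,ey,gh,gu,gz,hk] rk=9  ker:ht,ks,kt,ku,ky,kz,ms,mt,mu,my,mz,st,su,sy,sz,tu,tz,uz
∂2: piv[ems,emu,emy,esy,hkt,kuz,mst,msz,mtz,stu] rk=10  ker:msy,stz
rk∂_2=10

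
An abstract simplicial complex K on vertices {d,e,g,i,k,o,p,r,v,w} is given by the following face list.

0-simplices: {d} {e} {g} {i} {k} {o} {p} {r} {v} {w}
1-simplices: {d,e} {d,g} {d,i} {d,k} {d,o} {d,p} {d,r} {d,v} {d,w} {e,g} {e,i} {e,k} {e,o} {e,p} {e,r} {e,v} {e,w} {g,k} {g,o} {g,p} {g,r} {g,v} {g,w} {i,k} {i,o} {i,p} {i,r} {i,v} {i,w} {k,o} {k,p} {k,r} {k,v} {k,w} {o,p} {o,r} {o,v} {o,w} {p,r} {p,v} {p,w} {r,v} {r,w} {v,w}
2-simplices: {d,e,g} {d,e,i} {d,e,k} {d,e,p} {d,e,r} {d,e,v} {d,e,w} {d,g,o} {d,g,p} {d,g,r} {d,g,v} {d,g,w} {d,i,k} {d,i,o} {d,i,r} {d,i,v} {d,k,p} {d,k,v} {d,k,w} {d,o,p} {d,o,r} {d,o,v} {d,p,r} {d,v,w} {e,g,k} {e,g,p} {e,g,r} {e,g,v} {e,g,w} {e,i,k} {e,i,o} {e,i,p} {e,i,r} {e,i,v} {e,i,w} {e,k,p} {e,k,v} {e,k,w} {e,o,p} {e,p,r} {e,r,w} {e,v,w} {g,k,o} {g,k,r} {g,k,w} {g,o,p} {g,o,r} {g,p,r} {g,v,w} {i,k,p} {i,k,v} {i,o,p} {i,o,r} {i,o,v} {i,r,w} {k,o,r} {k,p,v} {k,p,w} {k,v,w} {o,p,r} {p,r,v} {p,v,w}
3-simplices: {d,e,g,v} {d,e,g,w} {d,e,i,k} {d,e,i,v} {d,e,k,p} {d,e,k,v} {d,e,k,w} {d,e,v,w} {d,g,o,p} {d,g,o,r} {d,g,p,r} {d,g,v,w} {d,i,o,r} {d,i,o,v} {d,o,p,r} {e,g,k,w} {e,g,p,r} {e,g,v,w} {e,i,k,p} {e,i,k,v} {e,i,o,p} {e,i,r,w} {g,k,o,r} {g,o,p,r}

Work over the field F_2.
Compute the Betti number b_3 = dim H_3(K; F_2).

n_0=10 n_1=44 n_2=62 n_3=24  [Z2]
∂1: piv[de,dg,di,dk,do,dp,dr,dv,dw] rk=9  ker:eg,ei,ek,eo,ep,er,ev,ew,gk,go,gp,gr,gv,gw,ik,io,ip,ir,iv,iw,ko,kp,kr,kv,kw,op,or,ov,ow,pr,pv,pw,rv,rw,vw
∂2: piv[deg,dei,dek,dep,der,dev,dew,dgo,dgp,dgr,dgv,dgw,dik,dio,dir,div,dkp,dkv,dkw,dop,dor,dov,dpr,dvw,egk,eio,eip,eiw,erw,gko,gkr,kpv,kpw,prv] rk=34  ker:egp,egr,egv,egw,eik,eir,eiv,ekp,ekv,ekw,eop,epr,evw,gkw,gop,gor,gpr,gvw,ikp,ikv,iop,ior,iov,irw,kor,kvw,opr,pvw
∂3: piv[degv,degw,deik,deiv,dekp,dekv,dekw,devw,dgop,dgor,dgpr,dgvw,dior,diov,dopr,egkw,egpr,eikp,eikv,eiop,eirw,gkor] rk=22  ker:egvw,gopr
b_3=(24−22)−0=2

b_3=2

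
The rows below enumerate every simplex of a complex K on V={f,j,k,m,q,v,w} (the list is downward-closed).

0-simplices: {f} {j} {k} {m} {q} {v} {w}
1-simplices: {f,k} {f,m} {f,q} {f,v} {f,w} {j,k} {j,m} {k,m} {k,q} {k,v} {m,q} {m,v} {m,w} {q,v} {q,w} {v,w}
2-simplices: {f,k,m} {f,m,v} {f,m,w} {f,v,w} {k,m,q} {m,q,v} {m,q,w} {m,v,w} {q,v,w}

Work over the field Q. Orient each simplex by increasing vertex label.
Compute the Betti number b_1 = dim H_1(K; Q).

b_1=3

n_0=7 n_1=16 n_2=9  [Q]
∂1: piv[fk,fm,fq,fv,fw,jk] rk=6  ker:jm,km,kq,kv,mq,mv,mw,qv,qw,vw
∂2: piv[fkm,fmv,fmw,fvw,kmq,mqv,mqw] rk=7  ker:mvw,qvw
b_1=(16−6)−7=3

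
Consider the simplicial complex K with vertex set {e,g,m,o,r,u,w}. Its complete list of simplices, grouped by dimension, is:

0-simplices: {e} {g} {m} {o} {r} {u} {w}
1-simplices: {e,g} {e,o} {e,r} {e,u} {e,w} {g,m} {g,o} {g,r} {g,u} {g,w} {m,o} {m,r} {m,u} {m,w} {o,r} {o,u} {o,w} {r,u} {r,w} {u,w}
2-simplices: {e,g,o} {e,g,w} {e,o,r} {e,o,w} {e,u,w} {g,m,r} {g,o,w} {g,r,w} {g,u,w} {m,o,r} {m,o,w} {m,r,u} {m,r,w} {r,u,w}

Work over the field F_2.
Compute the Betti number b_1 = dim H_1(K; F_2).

b_1=1

n_0=7 n_1=20 n_2=14  [Z2]
∂1: piv[eg,eo,er,eu,ew,gm] rk=6  ker:go,gr,gu,gw,mo,mr,mu,mw,or,ou,ow,ru,rw,uw
∂2: piv[ego,egw,eor,eow,euw,gmr,grw,guw,mor,mow,mru,mrw,ruw] rk=13  ker:gow
b_1=(20−6)−13=1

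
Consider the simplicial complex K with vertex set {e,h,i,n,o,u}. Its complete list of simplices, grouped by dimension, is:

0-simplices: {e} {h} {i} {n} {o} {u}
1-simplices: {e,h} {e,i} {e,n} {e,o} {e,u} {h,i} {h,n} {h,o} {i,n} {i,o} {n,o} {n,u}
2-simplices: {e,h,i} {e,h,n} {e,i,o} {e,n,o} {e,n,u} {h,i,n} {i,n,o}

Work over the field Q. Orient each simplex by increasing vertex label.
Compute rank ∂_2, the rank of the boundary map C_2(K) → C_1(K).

n_0=6 n_1=12 n_2=7  [Q]
∂1: piv[eh,ei,en,eo,eu] rk=5  ker:hi,hn,ho,in,io,no,nu
∂2: piv[ehi,ehn,eio,eno,enu,hin] rk=6  ker:ino
rk∂_2=6

rank∂_2=6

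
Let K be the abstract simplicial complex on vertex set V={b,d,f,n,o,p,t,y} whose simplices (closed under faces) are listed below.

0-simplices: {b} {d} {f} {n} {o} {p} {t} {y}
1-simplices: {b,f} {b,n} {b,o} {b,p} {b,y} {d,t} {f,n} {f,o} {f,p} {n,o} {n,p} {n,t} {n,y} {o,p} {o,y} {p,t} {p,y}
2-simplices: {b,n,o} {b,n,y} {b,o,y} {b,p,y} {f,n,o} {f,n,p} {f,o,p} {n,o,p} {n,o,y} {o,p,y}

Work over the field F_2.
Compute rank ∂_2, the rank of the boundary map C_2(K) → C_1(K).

rank∂_2=8

n_0=8 n_1=17 n_2=10  [Z2]
∂1: piv[bf,bn,bo,bp,by,dt,nt] rk=7  ker:fn,fo,fp,no,np,ny,op,oy,pt,py
∂2: piv[bno,bny,boy,bpy,fno,fnp,fop,opy] rk=8  ker:nop,noy
rk∂_2=8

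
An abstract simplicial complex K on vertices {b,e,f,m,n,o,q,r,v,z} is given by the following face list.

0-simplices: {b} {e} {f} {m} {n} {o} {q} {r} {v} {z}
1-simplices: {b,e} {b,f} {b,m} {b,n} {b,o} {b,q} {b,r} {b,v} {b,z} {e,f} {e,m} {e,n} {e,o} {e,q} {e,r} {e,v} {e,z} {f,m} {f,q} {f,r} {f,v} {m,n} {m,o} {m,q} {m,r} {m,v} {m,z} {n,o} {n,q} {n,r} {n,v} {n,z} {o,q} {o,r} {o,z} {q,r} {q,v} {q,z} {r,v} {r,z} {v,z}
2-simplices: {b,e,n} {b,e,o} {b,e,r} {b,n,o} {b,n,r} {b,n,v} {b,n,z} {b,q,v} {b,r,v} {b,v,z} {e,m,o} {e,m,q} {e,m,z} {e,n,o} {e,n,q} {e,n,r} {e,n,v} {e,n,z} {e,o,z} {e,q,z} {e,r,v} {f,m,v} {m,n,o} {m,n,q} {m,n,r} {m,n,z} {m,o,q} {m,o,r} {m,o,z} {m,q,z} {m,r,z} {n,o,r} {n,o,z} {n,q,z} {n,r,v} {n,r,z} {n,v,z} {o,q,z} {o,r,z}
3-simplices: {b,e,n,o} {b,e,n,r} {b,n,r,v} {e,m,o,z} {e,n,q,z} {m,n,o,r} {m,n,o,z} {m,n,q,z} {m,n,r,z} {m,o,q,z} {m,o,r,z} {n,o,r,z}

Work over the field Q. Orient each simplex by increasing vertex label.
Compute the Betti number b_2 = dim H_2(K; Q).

b_2=4

n_0=10 n_1=41 n_2=39 n_3=12  [Q]
∂1: piv[be,bf,bm,bn,bo,bq,br,bv,bz] rk=9  ker:ef,em,en,eo,eq,er,ev,ez,fm,fq,fr,fv,mn,mo,mq,mr,mv,mz,no,nq,nr,nv,nz,oq,or,oz,qr,qv,qz,rv,rz,vz
∂2: piv[ben,beo,ber,bno,bnr,bnv,bnz,bqv,brv,bvz,emo,emq,emz,enq,env,enz,eoz,eqz,fmv,mno,mnr,moq,mor,mrz] rk=24  ker:eno,enr,erv,mnq,mnz,moz,mqz,nor,noz,nqz,nrv,nrz,nvz,oqz,orz
∂3: piv[beno,benr,bnrv,emoz,enqz,mnor,mnoz,mnqz,mnrz,moqz,morz] rk=11  ker:norz
b_2=(39−24)−11=4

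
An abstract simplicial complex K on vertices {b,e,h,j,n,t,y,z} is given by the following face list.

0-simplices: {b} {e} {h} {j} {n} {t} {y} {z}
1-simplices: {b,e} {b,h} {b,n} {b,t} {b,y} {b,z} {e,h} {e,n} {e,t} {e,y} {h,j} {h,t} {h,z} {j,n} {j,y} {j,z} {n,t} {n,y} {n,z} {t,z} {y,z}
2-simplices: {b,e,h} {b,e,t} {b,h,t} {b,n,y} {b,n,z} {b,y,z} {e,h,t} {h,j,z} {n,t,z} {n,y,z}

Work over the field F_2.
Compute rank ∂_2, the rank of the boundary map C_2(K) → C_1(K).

rank∂_2=8

n_0=8 n_1=21 n_2=10  [Z2]
∂1: piv[be,bh,bn,bt,by,bz,hj] rk=7  ker:eh,en,et,ey,ht,hz,jn,jy,jz,nt,ny,nz,tz,yz
∂2: piv[beh,bet,bht,bny,bnz,byz,hjz,ntz] rk=8  ker:eht,nyz
rk∂_2=8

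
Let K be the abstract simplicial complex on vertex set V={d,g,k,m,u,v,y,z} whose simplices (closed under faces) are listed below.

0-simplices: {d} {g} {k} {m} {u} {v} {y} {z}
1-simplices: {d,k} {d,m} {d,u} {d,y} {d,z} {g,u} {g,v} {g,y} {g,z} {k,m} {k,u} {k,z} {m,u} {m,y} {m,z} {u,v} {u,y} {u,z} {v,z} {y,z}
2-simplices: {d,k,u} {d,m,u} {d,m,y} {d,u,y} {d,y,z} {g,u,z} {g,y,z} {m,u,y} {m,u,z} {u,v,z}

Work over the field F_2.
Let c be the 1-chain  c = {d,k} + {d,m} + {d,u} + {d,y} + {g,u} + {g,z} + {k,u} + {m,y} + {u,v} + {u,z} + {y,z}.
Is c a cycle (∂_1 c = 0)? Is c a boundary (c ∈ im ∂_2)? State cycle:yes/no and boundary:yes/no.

cycle:no boundary:no

n_0=8 n_1=20 n_2=10  [Z2]
∂1: piv[dk,dm,du,dy,dz,gu,gv] rk=7  ker:gy,gz,km,ku,kz,mu,my,mz,uv,uy,uz,vz,yz
∂2: piv[dku,dmu,dmy,duy,dyz,guz,gyz,muz,uvz] rk=9  ker:muy
∂1c = {u} + {v} + {y} + {z}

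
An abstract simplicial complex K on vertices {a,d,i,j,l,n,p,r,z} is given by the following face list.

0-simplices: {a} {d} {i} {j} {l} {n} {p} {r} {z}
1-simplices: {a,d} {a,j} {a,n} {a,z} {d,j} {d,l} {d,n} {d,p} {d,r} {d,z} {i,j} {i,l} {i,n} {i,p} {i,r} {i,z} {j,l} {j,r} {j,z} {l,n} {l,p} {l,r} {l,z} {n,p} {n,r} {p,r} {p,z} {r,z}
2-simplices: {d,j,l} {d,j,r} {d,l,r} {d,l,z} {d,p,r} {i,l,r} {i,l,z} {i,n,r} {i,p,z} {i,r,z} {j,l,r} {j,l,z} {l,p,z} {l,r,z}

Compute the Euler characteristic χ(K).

n_0=9 n_1=28 n_2=14
χ=+9−28+14=-5

χ(K)=-5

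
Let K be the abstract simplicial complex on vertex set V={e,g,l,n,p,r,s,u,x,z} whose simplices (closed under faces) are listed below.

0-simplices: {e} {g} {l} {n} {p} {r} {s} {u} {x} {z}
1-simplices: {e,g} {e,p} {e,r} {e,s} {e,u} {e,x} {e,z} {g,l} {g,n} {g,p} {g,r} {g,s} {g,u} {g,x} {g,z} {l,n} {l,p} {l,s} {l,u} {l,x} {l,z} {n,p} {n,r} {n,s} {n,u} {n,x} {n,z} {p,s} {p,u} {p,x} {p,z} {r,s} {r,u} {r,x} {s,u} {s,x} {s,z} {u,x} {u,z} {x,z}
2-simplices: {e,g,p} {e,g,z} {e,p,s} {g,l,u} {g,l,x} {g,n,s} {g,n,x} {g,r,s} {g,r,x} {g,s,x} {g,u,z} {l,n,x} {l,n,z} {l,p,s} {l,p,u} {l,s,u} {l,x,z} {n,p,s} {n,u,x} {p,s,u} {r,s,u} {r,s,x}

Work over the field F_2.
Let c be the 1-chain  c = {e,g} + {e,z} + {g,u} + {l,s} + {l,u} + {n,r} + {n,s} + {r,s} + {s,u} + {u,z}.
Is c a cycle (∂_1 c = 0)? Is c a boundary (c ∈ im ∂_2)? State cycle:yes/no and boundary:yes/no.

cycle:yes boundary:no

n_0=10 n_1=40 n_2=22  [Z2]
∂1: piv[eg,ep,er,es,eu,ex,ez,gl,gn] rk=9  ker:gp,gr,gs,gu,gx,gz,ln,lp,ls,lu,lx,lz,np,nr,ns,nu,nx,nz,ps,pu,px,pz,rs,ru,rx,su,sx,sz,ux,uz,xz
∂2: piv[egp,egz,eps,glu,glx,gns,gnx,grs,grx,gsx,guz,lnx,lnz,lps,lpu,lsu,lxz,nps,nux,rsu] rk=20  ker:psu,rsx
∂1c = 0
c vs im∂2: residual ≠ 0 ⇒ not boundary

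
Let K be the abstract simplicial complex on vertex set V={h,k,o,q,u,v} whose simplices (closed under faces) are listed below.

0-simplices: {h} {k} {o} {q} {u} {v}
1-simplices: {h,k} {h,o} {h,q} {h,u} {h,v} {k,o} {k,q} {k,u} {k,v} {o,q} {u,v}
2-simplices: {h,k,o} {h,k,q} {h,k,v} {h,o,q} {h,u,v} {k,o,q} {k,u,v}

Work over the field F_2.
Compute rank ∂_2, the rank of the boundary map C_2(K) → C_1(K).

rank∂_2=6

n_0=6 n_1=11 n_2=7  [Z2]
∂1: piv[hk,ho,hq,hu,hv] rk=5  ker:ko,kq,ku,kv,oq,uv
∂2: piv[hko,hkq,hkv,hoq,huv,kuv] rk=6  ker:koq
rk∂_2=6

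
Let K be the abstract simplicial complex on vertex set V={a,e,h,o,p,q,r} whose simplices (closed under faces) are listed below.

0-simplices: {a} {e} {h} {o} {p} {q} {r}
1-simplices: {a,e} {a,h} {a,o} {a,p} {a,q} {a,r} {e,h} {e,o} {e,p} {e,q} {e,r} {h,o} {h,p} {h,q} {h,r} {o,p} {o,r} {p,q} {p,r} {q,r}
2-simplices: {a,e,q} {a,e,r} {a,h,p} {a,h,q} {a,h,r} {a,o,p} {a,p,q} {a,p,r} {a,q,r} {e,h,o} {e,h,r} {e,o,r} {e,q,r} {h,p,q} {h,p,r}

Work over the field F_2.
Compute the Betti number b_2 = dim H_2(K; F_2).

b_2=3

n_0=7 n_1=20 n_2=15  [Z2]
∂1: piv[ae,ah,ao,ap,aq,ar] rk=6  ker:eh,eo,ep,eq,er,ho,hp,hq,hr,op,or,pq,pr,qr
∂2: piv[aeq,aer,ahp,ahq,ahr,aop,apq,apr,aqr,eho,ehr,eor] rk=12  ker:eqr,hpq,hpr
b_2=(15−12)−0=3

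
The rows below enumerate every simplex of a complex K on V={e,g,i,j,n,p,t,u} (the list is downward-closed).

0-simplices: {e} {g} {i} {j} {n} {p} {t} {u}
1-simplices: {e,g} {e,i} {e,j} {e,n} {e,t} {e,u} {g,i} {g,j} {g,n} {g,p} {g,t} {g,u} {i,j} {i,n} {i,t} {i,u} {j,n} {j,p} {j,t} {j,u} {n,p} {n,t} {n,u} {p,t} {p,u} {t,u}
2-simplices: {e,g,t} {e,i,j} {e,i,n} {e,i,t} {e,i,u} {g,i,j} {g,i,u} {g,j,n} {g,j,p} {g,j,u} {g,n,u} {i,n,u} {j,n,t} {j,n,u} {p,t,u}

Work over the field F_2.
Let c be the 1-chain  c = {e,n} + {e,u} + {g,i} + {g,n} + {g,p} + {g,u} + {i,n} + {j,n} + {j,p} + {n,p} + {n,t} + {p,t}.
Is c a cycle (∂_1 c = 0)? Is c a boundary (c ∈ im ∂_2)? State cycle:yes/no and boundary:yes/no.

cycle:yes boundary:no

n_0=8 n_1=26 n_2=15  [Z2]
∂1: piv[eg,ei,ej,en,et,eu,gp] rk=7  ker:gi,gj,gn,gt,gu,ij,in,it,iu,jn,jp,jt,ju,np,nt,nu,pt,pu,tu
∂2: piv[egt,eij,ein,eit,eiu,gij,giu,gjn,gjp,gju,gnu,inu,jnt,ptu] rk=14  ker:jnu
∂1c = 0
c vs im∂2: residual ≠ 0 ⇒ not boundary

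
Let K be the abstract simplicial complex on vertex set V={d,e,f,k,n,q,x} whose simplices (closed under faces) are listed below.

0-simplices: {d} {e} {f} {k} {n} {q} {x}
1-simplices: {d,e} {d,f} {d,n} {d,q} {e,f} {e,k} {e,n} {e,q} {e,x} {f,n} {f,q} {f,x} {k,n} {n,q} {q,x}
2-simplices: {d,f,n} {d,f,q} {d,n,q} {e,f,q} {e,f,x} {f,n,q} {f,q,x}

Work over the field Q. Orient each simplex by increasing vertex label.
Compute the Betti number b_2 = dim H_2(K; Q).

n_0=7 n_1=15 n_2=7  [Q]
∂1: piv[de,df,dn,dq,ek,ex] rk=6  ker:ef,en,eq,fn,fq,fx,kn,nq,qx
∂2: piv[dfn,dfq,dnq,efq,efx,fqx] rk=6  ker:fnq
b_2=(7−6)−0=1

b_2=1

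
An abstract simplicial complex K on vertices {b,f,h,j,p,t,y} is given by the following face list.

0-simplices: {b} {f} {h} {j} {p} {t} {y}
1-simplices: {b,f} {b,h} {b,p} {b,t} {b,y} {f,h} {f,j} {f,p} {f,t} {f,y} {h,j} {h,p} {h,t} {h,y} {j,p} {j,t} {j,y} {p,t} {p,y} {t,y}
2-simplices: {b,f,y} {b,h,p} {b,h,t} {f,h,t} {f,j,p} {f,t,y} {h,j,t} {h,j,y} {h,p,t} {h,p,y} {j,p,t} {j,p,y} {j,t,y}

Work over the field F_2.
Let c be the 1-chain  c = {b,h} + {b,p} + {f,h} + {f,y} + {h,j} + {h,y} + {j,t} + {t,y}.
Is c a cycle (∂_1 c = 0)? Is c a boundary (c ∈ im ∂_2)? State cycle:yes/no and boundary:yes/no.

n_0=7 n_1=20 n_2=13  [Z2]
∂1: piv[bf,bh,bp,bt,by,fj] rk=6  ker:fh,fp,ft,fy,hj,hp,ht,hy,jp,jt,jy,pt,py,ty
∂2: piv[bfy,bhp,bht,fht,fjp,fty,hjt,hjy,hpt,hpy,jpt,jty] rk=12  ker:jpy
∂1c = {p} + {y}

cycle:no boundary:no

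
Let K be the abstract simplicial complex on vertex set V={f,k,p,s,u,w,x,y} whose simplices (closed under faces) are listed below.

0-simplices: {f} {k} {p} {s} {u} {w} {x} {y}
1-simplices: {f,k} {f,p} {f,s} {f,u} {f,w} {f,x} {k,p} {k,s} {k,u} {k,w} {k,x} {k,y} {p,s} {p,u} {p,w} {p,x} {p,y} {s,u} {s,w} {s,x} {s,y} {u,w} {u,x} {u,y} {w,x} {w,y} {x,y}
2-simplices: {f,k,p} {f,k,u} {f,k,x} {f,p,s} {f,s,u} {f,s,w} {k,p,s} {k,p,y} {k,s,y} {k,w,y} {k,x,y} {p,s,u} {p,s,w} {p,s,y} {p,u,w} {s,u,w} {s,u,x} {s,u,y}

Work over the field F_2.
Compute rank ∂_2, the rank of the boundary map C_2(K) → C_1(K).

rank∂_2=16

n_0=8 n_1=27 n_2=18  [Z2]
∂1: piv[fk,fp,fs,fu,fw,fx,ky] rk=7  ker:kp,ks,ku,kw,kx,ps,pu,pw,px,py,su,sw,sx,sy,uw,ux,uy,wx,wy,xy
∂2: piv[fkp,fku,fkx,fps,fsu,fsw,kps,kpy,ksy,kwy,kxy,psu,psw,puw,sux,suy] rk=16  ker:psy,suw
rk∂_2=16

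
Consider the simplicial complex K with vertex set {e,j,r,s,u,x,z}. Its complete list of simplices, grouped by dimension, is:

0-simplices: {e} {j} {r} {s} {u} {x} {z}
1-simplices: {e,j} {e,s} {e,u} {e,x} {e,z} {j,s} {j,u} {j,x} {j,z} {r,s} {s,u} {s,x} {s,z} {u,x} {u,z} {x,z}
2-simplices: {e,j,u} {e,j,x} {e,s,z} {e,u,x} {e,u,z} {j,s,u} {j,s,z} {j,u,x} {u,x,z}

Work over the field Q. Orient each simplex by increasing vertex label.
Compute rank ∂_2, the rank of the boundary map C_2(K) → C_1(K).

rank∂_2=8

n_0=7 n_1=16 n_2=9  [Q]
∂1: piv[ej,es,eu,ex,ez,rs] rk=6  ker:js,ju,jx,jz,su,sx,sz,ux,uz,xz
∂2: piv[eju,ejx,esz,eux,euz,jsu,jsz,uxz] rk=8  ker:jux
rk∂_2=8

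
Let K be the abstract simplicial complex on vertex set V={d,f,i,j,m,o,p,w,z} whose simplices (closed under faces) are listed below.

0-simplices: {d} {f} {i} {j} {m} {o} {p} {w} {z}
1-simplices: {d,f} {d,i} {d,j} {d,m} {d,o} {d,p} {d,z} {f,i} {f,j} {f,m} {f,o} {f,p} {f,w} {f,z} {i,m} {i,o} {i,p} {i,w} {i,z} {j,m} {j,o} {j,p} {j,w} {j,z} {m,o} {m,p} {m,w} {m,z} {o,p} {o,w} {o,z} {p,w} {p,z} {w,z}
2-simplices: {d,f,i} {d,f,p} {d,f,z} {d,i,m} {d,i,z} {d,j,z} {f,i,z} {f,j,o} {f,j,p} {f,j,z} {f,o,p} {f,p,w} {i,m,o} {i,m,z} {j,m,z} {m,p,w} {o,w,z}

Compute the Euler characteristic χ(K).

χ(K)=-8

n_0=9 n_1=34 n_2=17
χ=+9−34+17=-8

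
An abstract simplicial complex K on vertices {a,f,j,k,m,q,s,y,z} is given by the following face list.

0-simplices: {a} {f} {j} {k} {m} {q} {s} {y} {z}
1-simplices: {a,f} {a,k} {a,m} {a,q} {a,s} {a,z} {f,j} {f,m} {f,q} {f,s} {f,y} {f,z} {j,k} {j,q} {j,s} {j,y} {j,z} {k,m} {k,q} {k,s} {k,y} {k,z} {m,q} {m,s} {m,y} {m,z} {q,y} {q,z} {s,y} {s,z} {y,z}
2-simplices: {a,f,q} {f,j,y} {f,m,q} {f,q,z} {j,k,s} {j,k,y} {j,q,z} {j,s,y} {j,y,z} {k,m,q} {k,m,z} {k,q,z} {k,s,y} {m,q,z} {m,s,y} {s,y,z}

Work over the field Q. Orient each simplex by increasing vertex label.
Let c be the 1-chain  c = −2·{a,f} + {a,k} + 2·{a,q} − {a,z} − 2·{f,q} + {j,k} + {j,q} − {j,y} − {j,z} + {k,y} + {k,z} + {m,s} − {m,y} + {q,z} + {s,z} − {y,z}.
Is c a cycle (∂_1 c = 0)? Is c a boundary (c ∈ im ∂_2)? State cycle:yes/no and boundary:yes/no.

cycle:yes boundary:no

n_0=9 n_1=31 n_2=16  [Q]
∂1: piv[af,ak,am,aq,as,az,fj,fy] rk=8  ker:fm,fq,fs,fz,jk,jq,js,jy,jz,km,kq,ks,ky,kz,mq,ms,my,mz,qy,qz,sy,sz,yz
∂2: piv[afq,fjy,fmq,fqz,jks,jky,jqz,jsy,jyz,kmq,kmz,kqz,msy,syz] rk=14  ker:ksy,mqz
∂1c = 0
c vs im∂2: residual ≠ 0 ⇒ not boundary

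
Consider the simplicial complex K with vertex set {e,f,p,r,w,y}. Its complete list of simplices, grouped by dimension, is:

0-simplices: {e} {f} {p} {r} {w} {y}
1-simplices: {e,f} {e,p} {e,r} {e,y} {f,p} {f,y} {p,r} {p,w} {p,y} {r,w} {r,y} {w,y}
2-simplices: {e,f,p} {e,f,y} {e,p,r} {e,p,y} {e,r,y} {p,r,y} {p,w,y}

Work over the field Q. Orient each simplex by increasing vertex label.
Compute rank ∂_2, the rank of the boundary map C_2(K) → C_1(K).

n_0=6 n_1=12 n_2=7  [Q]
∂1: piv[ef,ep,er,ey,pw] rk=5  ker:fp,fy,pr,py,rw,ry,wy
∂2: piv[efp,efy,epr,epy,ery,pwy] rk=6  ker:pry
rk∂_2=6

rank∂_2=6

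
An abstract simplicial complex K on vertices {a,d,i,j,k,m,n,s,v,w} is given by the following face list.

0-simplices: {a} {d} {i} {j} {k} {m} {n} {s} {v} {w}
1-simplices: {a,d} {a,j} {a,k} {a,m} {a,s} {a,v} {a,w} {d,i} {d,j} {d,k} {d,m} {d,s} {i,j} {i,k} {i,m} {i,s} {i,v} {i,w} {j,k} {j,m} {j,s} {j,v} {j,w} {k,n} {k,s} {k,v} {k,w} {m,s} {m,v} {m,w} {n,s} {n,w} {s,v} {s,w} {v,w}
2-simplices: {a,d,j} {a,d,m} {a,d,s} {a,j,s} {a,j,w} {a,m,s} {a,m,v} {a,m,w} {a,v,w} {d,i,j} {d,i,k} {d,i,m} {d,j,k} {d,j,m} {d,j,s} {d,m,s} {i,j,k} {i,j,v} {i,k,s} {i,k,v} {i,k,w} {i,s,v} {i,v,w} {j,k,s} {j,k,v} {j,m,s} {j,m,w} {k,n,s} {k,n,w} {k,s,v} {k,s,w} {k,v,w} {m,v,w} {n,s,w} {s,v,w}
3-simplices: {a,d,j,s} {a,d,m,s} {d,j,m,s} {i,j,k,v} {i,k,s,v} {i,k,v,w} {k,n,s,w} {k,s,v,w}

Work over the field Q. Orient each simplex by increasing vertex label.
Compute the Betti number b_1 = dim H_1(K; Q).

b_1=2

n_0=10 n_1=35 n_2=35 n_3=8  [Q]
∂1: piv[ad,aj,ak,am,as,av,aw,di,kn] rk=9  ker:dj,dk,dm,ds,ij,ik,im,is,iv,iw,jk,jm,js,jv,jw,ks,kv,kw,ms,mv,mw,ns,nw,sv,sw,vw
∂2: piv[adj,adm,ads,ajs,ajw,ams,amv,amw,avw,dij,dik,dim,djk,djm,ijv,iks,ikv,ikw,isv,ivw,jks,kns,knw,ksw] rk=24  ker:djs,dms,ijk,jkv,jms,jmw,ksv,kvw,mvw,nsw,svw
∂3: piv[adjs,adms,djms,ijkv,iksv,ikvw,knsw,ksvw] rk=8
b_1=(35−9)−24=2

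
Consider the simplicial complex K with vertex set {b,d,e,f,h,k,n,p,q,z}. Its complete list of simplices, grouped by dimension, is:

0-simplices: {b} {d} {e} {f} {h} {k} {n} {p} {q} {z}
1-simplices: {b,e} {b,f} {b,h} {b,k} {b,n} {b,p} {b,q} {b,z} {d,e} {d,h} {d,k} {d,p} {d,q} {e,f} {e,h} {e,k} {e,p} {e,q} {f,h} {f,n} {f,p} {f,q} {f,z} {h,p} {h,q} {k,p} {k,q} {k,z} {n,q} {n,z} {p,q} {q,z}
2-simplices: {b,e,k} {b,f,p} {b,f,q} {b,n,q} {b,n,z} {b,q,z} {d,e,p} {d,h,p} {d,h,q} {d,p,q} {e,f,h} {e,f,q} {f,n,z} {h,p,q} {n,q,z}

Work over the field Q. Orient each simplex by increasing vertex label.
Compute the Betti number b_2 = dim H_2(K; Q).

b_2=2

n_0=10 n_1=32 n_2=15  [Q]
∂1: piv[be,bf,bh,bk,bn,bp,bq,bz,de] rk=9  ker:dh,dk,dp,dq,ef,eh,ek,ep,eq,fh,fn,fp,fq,fz,hp,hq,kp,kq,kz,nq,nz,pq,qz
∂2: piv[bek,bfp,bfq,bnq,bnz,bqz,dep,dhp,dhq,dpq,efh,efq,fnz] rk=13  ker:hpq,nqz
b_2=(15−13)−0=2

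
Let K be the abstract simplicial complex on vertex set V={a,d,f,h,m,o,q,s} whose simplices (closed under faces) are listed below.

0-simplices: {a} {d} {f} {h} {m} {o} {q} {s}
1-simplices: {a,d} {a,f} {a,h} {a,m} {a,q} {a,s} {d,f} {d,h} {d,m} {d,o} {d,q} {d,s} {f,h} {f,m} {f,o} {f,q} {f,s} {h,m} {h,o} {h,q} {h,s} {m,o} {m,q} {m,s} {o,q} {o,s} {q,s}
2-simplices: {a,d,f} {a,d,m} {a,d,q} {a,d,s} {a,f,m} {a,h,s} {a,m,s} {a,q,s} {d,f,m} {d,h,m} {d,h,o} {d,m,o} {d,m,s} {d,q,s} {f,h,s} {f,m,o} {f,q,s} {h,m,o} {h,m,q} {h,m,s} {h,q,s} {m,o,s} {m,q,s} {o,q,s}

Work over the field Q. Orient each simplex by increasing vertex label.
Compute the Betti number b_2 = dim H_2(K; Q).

n_0=8 n_1=27 n_2=24  [Q]
∂1: piv[ad,af,ah,am,aq,as,do] rk=7  ker:df,dh,dm,dq,ds,fh,fm,fo,fq,fs,hm,ho,hq,hs,mo,mq,ms,oq,os,qs
∂2: piv[adf,adm,adq,ads,afm,ahs,ams,aqs,dhm,dho,dmo,fhs,fmo,fqs,hmq,hms,hqs,mos,oqs] rk=19  ker:dfm,dms,dqs,hmo,mqs
b_2=(24−19)−0=5

b_2=5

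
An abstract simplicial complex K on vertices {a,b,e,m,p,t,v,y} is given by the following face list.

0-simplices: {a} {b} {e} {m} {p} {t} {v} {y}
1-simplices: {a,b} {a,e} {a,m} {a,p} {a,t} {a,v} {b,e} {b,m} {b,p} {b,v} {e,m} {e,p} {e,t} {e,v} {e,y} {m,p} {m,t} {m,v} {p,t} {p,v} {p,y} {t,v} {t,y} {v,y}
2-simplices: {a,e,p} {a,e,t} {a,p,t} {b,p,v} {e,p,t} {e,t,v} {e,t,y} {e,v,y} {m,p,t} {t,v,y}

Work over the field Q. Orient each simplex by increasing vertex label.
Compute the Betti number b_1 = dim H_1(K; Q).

n_0=8 n_1=24 n_2=10  [Q]
∂1: piv[ab,ae,am,ap,at,av,ey] rk=7  ker:be,bm,bp,bv,em,ep,et,ev,mp,mt,mv,pt,pv,py,tv,ty,vy
∂2: piv[aep,aet,apt,bpv,etv,ety,evy,mpt] rk=8  ker:ept,tvy
b_1=(24−7)−8=9

b_1=9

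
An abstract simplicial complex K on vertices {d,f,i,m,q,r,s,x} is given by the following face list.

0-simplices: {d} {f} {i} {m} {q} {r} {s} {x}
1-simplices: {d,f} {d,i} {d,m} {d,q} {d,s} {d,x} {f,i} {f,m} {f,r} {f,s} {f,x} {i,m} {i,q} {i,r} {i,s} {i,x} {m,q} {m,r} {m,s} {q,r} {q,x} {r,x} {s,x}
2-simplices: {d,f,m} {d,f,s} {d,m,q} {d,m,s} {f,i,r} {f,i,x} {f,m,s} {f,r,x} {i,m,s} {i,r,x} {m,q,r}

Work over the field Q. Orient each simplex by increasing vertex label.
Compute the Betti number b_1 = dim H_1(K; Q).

n_0=8 n_1=23 n_2=11  [Q]
∂1: piv[df,di,dm,dq,ds,dx,fr] rk=7  ker:fi,fm,fs,fx,im,iq,ir,is,ix,mq,mr,ms,qr,qx,rx,sx
∂2: piv[dfm,dfs,dmq,dms,fir,fix,frx,ims,mqr] rk=9  ker:fms,irx
b_1=(23−7)−9=7

b_1=7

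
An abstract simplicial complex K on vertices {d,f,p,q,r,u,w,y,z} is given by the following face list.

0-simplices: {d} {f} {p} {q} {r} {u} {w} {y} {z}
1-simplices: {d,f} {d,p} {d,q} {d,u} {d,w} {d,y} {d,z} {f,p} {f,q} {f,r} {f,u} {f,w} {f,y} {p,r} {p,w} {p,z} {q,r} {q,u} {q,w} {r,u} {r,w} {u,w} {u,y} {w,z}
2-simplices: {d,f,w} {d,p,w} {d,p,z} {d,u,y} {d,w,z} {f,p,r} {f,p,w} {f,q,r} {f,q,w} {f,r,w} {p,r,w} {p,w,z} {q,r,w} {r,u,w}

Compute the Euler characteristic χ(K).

n_0=9 n_1=24 n_2=14
χ=+9−24+14=-1

χ(K)=-1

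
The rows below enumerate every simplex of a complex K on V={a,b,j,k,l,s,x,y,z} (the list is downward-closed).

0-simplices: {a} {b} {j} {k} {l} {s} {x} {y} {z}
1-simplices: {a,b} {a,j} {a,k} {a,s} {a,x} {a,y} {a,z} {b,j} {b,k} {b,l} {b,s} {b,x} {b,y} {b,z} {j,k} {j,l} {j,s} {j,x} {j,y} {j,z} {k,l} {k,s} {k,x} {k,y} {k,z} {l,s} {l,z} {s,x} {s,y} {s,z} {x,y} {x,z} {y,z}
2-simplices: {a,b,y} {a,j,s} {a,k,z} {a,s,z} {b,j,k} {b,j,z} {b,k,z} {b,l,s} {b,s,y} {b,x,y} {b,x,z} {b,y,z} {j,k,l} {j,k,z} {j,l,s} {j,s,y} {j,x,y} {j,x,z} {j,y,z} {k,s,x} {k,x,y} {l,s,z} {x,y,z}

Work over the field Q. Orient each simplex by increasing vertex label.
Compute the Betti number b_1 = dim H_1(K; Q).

n_0=9 n_1=33 n_2=23  [Q]
∂1: piv[ab,aj,ak,as,ax,ay,az,bl] rk=8  ker:bj,bk,bs,bx,by,bz,jk,jl,js,jx,jy,jz,kl,ks,kx,ky,kz,ls,lz,sx,sy,sz,xy,xz,yz
∂2: piv[aby,ajs,akz,asz,bjk,bjz,bkz,bls,bsy,bxy,bxz,byz,jkl,jls,jsy,jxy,jxz,ksx,kxy,lsz] rk=20  ker:jkz,jyz,xyz
b_1=(33−8)−20=5

b_1=5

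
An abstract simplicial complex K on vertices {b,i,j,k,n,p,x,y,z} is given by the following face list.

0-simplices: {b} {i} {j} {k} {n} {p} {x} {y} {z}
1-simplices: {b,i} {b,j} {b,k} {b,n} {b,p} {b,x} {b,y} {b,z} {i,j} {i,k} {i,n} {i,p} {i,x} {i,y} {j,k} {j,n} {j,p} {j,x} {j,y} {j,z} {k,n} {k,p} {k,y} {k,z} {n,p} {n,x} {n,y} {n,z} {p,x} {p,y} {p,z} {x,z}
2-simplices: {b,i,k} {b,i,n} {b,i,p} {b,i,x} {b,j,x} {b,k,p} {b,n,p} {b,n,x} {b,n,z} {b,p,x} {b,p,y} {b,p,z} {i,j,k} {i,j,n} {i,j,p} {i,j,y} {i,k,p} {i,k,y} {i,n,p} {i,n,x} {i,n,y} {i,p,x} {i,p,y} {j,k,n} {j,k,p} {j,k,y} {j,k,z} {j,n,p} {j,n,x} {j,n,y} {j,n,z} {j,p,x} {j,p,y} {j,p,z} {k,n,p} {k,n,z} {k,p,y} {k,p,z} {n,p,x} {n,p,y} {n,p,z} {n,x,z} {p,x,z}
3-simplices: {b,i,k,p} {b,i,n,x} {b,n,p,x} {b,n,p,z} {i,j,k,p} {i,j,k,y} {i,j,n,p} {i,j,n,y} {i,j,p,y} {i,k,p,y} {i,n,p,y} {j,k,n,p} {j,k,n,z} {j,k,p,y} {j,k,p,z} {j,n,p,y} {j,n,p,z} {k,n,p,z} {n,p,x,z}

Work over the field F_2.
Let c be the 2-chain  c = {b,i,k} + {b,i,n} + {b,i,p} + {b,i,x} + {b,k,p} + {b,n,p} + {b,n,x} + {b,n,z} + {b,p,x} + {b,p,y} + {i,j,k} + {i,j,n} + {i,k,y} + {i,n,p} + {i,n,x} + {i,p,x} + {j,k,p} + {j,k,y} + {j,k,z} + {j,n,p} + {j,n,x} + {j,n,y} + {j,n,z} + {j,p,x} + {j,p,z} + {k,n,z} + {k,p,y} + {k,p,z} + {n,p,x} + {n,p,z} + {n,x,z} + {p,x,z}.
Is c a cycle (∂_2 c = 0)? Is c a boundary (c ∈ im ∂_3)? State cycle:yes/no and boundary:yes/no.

cycle:no boundary:no

n_0=9 n_1=32 n_2=43 n_3=19  [Z2]
∂1: piv[bi,bj,bk,bn,bp,bx,by,bz] rk=8  ker:ij,ik,in,ip,ix,iy,jk,jn,jp,jx,jy,jz,kn,kp,ky,kz,np,nx,ny,nz,px,py,pz,xz
∂2: piv[bik,bin,bip,bix,bjx,bkp,bnp,bnx,bnz,bpx,bpy,bpz,ijk,ijn,ijp,ijy,iky,iny,ipy,jkn,jkz,jnx,jnz,nxz] rk=24  ker:ikp,inp,inx,ipx,jkp,jky,jnp,jny,jpx,jpy,jpz,knp,knz,kpy,kpz,npx,npy,npz,pxz
∂3: piv[bikp,binx,bnpx,bnpz,ijkp,ijky,ijnp,ijny,ijpy,ikpy,inpy,jknp,jknz,jkpz,jnpz,npxz] rk=16  ker:jkpy,jnpy,knpz
∂2c = {b,p} + {b,x} + {b,y} + {b,z} + {i,k} + {i,p} + {i,x} + {i,y} + {j,n} + {j,z} + {k,n} + {k,y} + {k,z} + {n,p} + {n,x} + {n,y} + {n,z} + {p,x}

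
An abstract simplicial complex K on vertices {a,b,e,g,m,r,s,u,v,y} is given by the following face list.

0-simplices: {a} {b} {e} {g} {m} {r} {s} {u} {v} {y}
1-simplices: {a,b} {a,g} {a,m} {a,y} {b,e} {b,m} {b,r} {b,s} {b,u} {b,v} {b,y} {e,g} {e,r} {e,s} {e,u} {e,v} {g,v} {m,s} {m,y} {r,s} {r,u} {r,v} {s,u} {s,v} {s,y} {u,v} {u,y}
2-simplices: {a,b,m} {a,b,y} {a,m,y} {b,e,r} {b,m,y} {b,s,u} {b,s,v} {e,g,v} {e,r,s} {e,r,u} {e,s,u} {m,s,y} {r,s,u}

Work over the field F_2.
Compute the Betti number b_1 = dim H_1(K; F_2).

b_1=7

n_0=10 n_1=27 n_2=13  [Z2]
∂1: piv[ab,ag,am,ay,be,br,bs,bu,bv] rk=9  ker:bm,by,eg,er,es,eu,ev,gv,ms,my,rs,ru,rv,su,sv,sy,uv,uy
∂2: piv[abm,aby,amy,ber,bsu,bsv,egv,ers,eru,esu,msy] rk=11  ker:bmy,rsu
b_1=(27−9)−11=7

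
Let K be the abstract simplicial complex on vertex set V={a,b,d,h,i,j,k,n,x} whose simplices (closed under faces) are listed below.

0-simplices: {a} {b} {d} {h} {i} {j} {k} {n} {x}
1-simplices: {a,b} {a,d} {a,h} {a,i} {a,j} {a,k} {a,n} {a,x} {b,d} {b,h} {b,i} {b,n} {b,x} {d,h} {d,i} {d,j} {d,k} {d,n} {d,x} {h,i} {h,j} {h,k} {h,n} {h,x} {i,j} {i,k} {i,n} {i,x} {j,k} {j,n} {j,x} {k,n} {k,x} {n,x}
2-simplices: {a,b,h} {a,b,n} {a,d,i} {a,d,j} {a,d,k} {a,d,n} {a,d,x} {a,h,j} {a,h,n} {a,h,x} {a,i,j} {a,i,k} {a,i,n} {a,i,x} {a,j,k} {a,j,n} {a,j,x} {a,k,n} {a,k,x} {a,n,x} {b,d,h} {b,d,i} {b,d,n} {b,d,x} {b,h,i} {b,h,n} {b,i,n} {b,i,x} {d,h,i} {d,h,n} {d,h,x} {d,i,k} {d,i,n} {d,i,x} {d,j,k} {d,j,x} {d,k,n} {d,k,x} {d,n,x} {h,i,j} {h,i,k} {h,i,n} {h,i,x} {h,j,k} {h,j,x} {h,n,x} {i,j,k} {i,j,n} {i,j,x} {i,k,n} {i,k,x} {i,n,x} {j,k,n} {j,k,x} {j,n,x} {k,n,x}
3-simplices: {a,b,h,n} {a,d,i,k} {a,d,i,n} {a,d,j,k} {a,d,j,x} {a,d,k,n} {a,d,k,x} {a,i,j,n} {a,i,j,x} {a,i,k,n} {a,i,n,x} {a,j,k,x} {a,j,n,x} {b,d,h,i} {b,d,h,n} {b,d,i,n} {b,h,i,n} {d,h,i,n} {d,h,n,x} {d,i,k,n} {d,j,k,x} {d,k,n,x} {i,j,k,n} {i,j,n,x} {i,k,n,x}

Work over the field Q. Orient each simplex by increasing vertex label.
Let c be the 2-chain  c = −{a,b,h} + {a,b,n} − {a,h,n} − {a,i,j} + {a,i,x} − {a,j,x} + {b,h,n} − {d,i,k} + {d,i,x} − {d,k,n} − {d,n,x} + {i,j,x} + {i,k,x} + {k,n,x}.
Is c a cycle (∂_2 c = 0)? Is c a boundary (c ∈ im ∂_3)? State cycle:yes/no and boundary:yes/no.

n_0=9 n_1=34 n_2=56 n_3=25  [Q]
∂1: piv[ab,ad,ah,ai,aj,ak,an,ax] rk=8  ker:bd,bh,bi,bn,bx,dh,di,dj,dk,dn,dx,hi,hj,hk,hn,hx,ij,ik,in,ix,jk,jn,jx,kn,kx,nx
∂2: piv[abh,abn,adi,adj,adk,adn,adx,ahj,ahn,ahx,aij,aik,ain,aix,ajk,ajn,ajx,akn,akx,anx,bdh,bdi,bdn,bdx,bhi,hik] rk=26  ker:bhn,bin,bix,dhi,dhn,dhx,dik,din,dix,djk,djx,dkn,dkx,dnx,hij,hin,hix,hjk,hjx,hnx,ijk,ijn,ijx,ikn,ikx,inx,jkn,jkx,jnx,knx
∂3: piv[abhn,adik,adin,adjk,adjx,adkn,adkx,aijn,aijx,aikn,ainx,ajkx,ajnx,bdhi,bdhn,bdin,bhin,dhnx,dknx,ijkn,iknx] rk=21  ker:dhin,dikn,djkx,ijnx
∂2c = 0
c vs im∂3: residual ≠ 0 ⇒ not boundary

cycle:yes boundary:no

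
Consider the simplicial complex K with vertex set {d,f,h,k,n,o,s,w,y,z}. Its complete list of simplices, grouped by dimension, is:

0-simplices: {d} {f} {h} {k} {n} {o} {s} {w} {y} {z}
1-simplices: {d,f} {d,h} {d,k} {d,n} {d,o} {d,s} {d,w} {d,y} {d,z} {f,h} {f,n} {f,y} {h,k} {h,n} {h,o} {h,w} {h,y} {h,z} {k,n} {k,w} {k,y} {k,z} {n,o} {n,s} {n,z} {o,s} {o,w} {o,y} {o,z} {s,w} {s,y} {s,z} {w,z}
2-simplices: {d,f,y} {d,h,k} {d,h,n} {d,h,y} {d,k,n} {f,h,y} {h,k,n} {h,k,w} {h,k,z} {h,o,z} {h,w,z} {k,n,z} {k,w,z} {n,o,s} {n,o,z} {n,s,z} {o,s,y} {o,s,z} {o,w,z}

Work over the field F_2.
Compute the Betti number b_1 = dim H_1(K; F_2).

b_1=8

n_0=10 n_1=33 n_2=19  [Z2]
∂1: piv[df,dh,dk,dn,do,ds,dw,dy,dz] rk=9  ker:fh,fn,fy,hk,hn,ho,hw,hy,hz,kn,kw,ky,kz,no,ns,nz,os,ow,oy,oz,sw,sy,sz,wz
∂2: piv[dfy,dhk,dhn,dhy,dkn,fhy,hkw,hkz,hoz,hwz,knz,nos,noz,nsz,osy,owz] rk=16  ker:hkn,kwz,osz
b_1=(33−9)−16=8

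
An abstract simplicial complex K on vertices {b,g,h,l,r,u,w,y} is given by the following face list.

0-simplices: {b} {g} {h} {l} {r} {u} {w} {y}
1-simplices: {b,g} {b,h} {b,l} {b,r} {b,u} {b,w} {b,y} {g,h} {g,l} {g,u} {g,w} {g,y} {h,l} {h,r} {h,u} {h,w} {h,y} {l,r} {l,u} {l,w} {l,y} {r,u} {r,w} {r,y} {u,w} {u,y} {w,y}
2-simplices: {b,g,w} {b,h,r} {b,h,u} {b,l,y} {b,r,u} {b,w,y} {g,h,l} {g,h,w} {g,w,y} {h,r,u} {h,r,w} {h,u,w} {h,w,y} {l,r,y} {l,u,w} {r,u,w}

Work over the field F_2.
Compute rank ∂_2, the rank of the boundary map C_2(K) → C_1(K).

rank∂_2=14

n_0=8 n_1=27 n_2=16  [Z2]
∂1: piv[bg,bh,bl,br,bu,bw,by] rk=7  ker:gh,gl,gu,gw,gy,hl,hr,hu,hw,hy,lr,lu,lw,ly,ru,rw,ry,uw,uy,wy
∂2: piv[bgw,bhr,bhu,bly,bru,bwy,ghl,ghw,gwy,hrw,huw,hwy,lry,luw] rk=14  ker:hru,ruw
rk∂_2=14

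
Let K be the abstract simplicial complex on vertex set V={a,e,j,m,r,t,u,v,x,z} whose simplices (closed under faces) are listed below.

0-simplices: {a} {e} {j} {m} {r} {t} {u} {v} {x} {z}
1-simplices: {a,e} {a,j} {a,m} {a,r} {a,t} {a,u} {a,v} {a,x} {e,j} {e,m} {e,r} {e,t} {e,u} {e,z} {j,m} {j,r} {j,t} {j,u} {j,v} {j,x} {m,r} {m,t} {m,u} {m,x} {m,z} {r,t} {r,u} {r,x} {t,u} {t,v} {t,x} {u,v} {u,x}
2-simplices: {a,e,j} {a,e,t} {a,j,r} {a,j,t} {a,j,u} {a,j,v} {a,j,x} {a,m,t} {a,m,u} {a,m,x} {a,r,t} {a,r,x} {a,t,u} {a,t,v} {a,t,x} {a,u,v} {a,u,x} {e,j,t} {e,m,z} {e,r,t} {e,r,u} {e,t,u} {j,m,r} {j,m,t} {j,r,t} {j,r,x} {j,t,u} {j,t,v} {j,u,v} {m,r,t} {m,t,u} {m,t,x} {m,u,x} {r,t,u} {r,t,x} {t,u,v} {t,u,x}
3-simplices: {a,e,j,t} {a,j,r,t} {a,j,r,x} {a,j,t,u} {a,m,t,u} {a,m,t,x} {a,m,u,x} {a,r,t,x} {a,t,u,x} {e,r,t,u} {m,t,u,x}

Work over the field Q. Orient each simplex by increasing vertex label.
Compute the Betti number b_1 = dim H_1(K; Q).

n_0=10 n_1=33 n_2=37 n_3=11  [Q]
∂1: piv[ae,aj,am,ar,at,au,av,ax,ez] rk=9  ker:ej,em,er,et,eu,jm,jr,jt,ju,jv,jx,mr,mt,mu,mx,mz,rt,ru,rx,tu,tv,tx,uv,ux
∂2: piv[aej,aet,ajr,ajt,aju,ajv,ajx,amt,amu,amx,art,arx,atu,atv,atx,auv,aux,emz,ert,eru,etu,jmr,jmt] rk=23  ker:ejt,jrt,jrx,jtu,jtv,juv,mrt,mtu,mtx,mux,rtu,rtx,tuv,tux
∂3: piv[aejt,ajrt,ajrx,ajtu,amtu,amtx,amux,artx,atux,ertu] rk=10  ker:mtux
b_1=(33−9)−23=1

b_1=1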